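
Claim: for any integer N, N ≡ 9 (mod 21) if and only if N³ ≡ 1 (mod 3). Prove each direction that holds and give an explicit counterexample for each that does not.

Forward direction. This fails: take N = 9. Then 9 ≡ 9 (mod 21), but 9³ = 729 ≡ 0 (mod 3), not 1.

Converse. This fails: take N = 1. Then 1³ = 1 ≡ 1 (mod 3), yet 1 ≡ 1 (mod 21), not 9.

Neither direction holds.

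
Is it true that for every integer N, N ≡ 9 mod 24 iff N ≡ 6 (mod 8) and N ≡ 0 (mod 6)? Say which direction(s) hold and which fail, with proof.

(⇒) fails and (⇐) fails.

(⟹) This fails: N = 9 gives 9 ≡ 9 (mod 24) but 9 ≡ 1 (mod 8), so the conjunction on the right does not hold.

(⟸) This fails: N = 6 satisfies both congruences on the right (6 ≡ 6 mod 8 and 6 ≡ 0 mod 6) yet 6 ≡ 6 (mod 24), not 9.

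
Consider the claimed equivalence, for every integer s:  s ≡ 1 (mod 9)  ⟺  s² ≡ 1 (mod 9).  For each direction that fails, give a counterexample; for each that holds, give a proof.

Forward direction. Suppose s ≡ 1 (mod 9). Write s = 9j + 1. Then (9j + 1)² = 81j² + 18j + 1 = 9(9j² + 2j) + 1, so s² ≡ 1 (mod 9).

Converse. This fails: take s = 8. Then 8² = 64 ≡ 1 (mod 9), yet 8 ≡ 8 (mod 9), not 1.

The forward direction holds; the converse fails.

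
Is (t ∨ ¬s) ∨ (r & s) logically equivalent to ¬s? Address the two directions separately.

(→) This fails. Under t = T, r = F, s = T, the left side is true but the right side is false.

(←) Assume the antecedent. If t is true, (t ∨ ¬s) ∨ (r & s) reduces to true regardless of the other variables. If t is false, the antecedent forces (t = F, r = F, s = F) or (t = F, r = T, s = F), and (t ∨ ¬s) ∨ (r & s) holds there. Either way (t ∨ ¬s) ∨ (r & s) holds.

The forward direction fails; the converse holds.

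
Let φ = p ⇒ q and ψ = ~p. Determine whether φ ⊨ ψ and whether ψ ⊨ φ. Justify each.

[⇒] This fails. Under q = T, p = T, the left side is true but the right side is false.

[⇐] Assume the antecedent. If q is true, p ⇒ q reduces to true regardless of the other variables. If q is false, the antecedent forces (q = F, p = F), and p ⇒ q holds there. Either way p ⇒ q holds.

Not equivalent: only (⇐) holds.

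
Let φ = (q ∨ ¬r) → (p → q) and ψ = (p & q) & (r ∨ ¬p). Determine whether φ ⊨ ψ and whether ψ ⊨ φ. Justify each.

Forward direction. This fails. Under q = F, r = F, p = F, the left side is true but the right side is false.

Converse. Assume the antecedent. If q is true, (q ∨ ¬r) → (p → q) reduces to true regardless of the other variables. If q is false, the antecedent cannot hold. Either way (q ∨ ¬r) → (p → q) holds.

(⇒) fails; (⇐) holds.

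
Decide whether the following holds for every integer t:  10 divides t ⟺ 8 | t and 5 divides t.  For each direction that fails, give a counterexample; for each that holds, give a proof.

(⇒) This fails: take t = 10. Certainly 10 ∣ 10, but 8 ∤ 10.

(⇐) Suppose 8 ∣ t and 5 ∣ t. Any common multiple of 8 and 5 is a multiple of their lcm; here gcd(8, 5) = 1, so lcm(8, 5) = 8·5 = 40, so 40 ∣ t. Since 10 ∣ 40, it follows that 10 ∣ t.

Only the reverse direction holds.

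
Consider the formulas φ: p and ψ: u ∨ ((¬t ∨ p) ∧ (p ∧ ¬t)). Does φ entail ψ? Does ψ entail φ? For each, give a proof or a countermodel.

(⇒) fails and (⇐) fails.

(⇒) This fails. Under t = T, p = T, u = F, the left side is true but the right side is false.

(⇐) This fails. Under t = F, p = F, u = T, the left side is false but the right side is true.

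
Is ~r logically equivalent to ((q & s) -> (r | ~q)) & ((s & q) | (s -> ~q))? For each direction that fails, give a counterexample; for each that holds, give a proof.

Neither direction holds.

(⇒) This fails. Under s = T, q = T, r = F, the left side is true but the right side is false.

(⇐) This fails. Under s = F, q = F, r = T, the left side is false but the right side is true.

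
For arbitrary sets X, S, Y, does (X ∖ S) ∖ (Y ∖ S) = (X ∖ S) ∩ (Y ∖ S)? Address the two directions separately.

(⊆) fails and (⊇) fails.

(⊆) This inclusion fails. Take X = {1}, S = ∅, Y = ∅; then 1 ∈ (X ∖ S) ∖ (Y ∖ S) but 1 ∉ (X ∖ S) ∩ (Y ∖ S).

(⊇) This inclusion fails. Take X = {1}, S = ∅, Y = {1}; then 1 ∈ (X ∖ S) ∩ (Y ∖ S) but 1 ∉ (X ∖ S) ∖ (Y ∖ S).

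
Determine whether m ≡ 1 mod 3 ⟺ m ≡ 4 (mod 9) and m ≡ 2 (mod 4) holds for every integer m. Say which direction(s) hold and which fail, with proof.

[⇐] If m ≡ 4 (mod 9) and m ≡ 2 (mod 4), then by the Chinese remainder theorem m ≡ 22 (mod 36). Since 22 ≡ 1 (mod 3) and 3 ∣ 36, we get m ≡ 1 (mod 3).

[⇒] This fails: m = 1 gives 1 ≡ 1 (mod 3) but 1 ≡ 1 (mod 9), so the conjunction on the right does not hold.

Only the reverse direction holds.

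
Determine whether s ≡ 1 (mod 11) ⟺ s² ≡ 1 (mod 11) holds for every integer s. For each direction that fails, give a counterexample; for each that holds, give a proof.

(→) Suppose s ≡ 1 (mod 11). Write s = 11j + 1. Then (11j + 1)² = 121j² + 22j + 1 = 11(11j² + 2j) + 1, so s² ≡ 1 (mod 11).

(←) This fails: take s = 10. Then 10² = 100 ≡ 1 (mod 11), yet 10 ≡ 10 (mod 11), not 1.

The forward direction holds; the converse fails.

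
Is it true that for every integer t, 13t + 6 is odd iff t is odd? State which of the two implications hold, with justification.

The biconditional holds.

(⇒) Suppose 13t + 6 is odd. Since 13 is odd, 13t and t have the same parity, so 13t + 6 ≡ t + 6 (mod 2). As 6 is even, 13t + 6 is odd exactly when t is odd. Thus t is odd.

(⇐) Conversely, suppose t is odd; write t = 2j + 1. Then 13t + 6 = 13·(2j + 1) + 6 = 2·13j + 19, which is odd.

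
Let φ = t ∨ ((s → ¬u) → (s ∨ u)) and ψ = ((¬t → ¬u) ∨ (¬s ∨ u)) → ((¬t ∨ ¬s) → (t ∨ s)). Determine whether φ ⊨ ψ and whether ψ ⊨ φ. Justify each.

The forward direction fails; the converse holds.

[⇐] Assume the antecedent. If s is true, t ∨ ((s → ¬u) → (s ∨ u)) reduces to true regardless of the other variables. If s is false, the antecedent forces (s = F, t = T, u = F) or (s = F, t = T, u = T), and t ∨ ((s → ¬u) → (s ∨ u)) holds there. Either way t ∨ ((s → ¬u) → (s ∨ u)) holds.

[⇒] This fails. Under s = F, t = F, u = T, the left side is true but the right side is false.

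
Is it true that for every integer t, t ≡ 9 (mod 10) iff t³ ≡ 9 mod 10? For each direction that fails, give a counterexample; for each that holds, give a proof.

The biconditional holds.

Converse. Suppose t³ ≡ 9 (mod 10). The only residue r in {0, …, 9} with r³ ≡ 9 (mod 10) is r = 9, so t ≡ 9 (mod 10).

Forward direction. Suppose t ≡ 9 (mod 10). Write t = 10j + 9. Then (10j + 9)³ = 1000j³ + 2700j² + 2430j + 729 = 10(100j³ + 270j² + 243j + 72) + 9, so t³ ≡ 9 (mod 10).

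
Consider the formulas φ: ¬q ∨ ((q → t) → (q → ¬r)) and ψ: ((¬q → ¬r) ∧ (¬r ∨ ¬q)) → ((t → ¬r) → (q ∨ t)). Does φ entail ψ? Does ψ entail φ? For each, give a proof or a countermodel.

(⇒) This fails. Under q = F, t = F, r = F, the left side is true but the right side is false.

(⇐) This fails. Under q = T, t = T, r = T, the left side is false but the right side is true.

Neither direction holds.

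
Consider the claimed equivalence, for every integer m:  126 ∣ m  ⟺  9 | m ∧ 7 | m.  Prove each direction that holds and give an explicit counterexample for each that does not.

(⟹) If 126 ∣ m, write m = 126q. Since 126 = 14·9, m = 9·(14q), so 9 ∣ m; and since 126 = 18·7, m = 7·(18q), so 7 ∣ m.

(⟸) This fails: take m = 63. Both 9 ∣ 63 and 7 ∣ 63, yet 63 is not a multiple of 126 (since 63 = 0·126 + 63), so 126 ∤ 63.

Only the forward direction holds.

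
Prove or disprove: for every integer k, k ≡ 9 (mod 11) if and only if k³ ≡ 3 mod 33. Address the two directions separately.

(⟹) This fails: take k = 20. Then 20 ≡ 9 (mod 11), but 20³ = 8000 ≡ 14 (mod 33), not 3.

(⟸) Conversely, the residues r modulo 33 with r³ ≡ 3 (mod 33) are exactly {9}, and each is ≡ 9 (mod 11).

Only the converse holds.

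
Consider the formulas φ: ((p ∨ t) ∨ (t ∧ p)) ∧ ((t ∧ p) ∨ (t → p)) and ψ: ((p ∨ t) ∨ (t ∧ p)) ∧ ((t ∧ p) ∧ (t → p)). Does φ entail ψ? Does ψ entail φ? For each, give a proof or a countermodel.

(⇒) fails; (⇐) holds.

(→) This fails. Under p = T, t = F, the left side is true but the right side is false.

(←) Assume the antecedent. If p is true, the consequent reduces to true regardless of the other variables. If p is false, the antecedent cannot hold. Either way the consequent holds.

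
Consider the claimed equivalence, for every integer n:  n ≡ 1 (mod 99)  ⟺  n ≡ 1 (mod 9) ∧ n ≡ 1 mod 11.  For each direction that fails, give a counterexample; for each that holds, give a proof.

The biconditional holds.

(→) Suppose n ≡ 1 (mod 99); write n = 99j + 1. Since 9 ∣ 99, reducing mod 9 gives n ≡ 1 (mod 9); since 11 ∣ 99, reducing mod 11 gives n ≡ 1 (mod 11).

(←) Conversely, if n ≡ 1 (mod 9) and n ≡ 1 (mod 11), then by the Chinese remainder theorem n ≡ 1 (mod 99). This is exactly n ≡ 1 (mod 99).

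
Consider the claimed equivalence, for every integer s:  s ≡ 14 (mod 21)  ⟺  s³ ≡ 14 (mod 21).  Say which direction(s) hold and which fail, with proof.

Both directions hold; the statement is true.

(⇒) Suppose s ≡ 14 (mod 21). Write s = 21j + 14. Then (21j + 14)³ = 9261j³ + 18522j² + 12348j + 2744 = 21(441j³ + 882j² + 588j + 130) + 14, so s³ ≡ 14 (mod 21).

(⇐) Conversely, suppose s³ ≡ 14 (mod 21). The only residue r in {0, …, 20} with r³ ≡ 14 (mod 21) is r = 14, so s ≡ 14 (mod 21).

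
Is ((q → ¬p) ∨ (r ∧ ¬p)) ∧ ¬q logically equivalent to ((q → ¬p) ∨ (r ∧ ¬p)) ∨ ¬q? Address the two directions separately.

Not equivalent: only (⇒) holds.

(→) Assume the antecedent. If r is true, the antecedent forces (r = T, p = F, q = F) or (r = T, p = T, q = F), and ((q → ¬p) ∨ (r ∧ ¬p)) ∨ ¬q holds there. If r is false, the antecedent forces (r = F, p = F, q = F) or (r = F, p = T, q = F), and ((q → ¬p) ∨ (r ∧ ¬p)) ∨ ¬q holds there. Either way ((q → ¬p) ∨ (r ∧ ¬p)) ∨ ¬q holds.

(←) This fails. Under r = F, p = F, q = T, the left side is false but the right side is true.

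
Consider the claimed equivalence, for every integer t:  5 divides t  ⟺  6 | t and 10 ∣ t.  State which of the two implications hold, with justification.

Only the converse holds.

(⇒) This fails: take t = 5. Certainly 5 ∣ 5, but 6 ∤ 5.

(⇐) Suppose 6 ∣ t and 10 ∣ t. Any common multiple of 6 and 10 is a multiple of their lcm; here lcm(6, 10) = 6·10/gcd(6, 10) = 60/2 = 30, so 30 ∣ t. Since 5 ∣ 30, it follows that 5 ∣ t.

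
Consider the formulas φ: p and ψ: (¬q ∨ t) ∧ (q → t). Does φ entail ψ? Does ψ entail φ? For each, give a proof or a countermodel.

Neither direction holds.

Forward direction. This fails. Under q = T, p = T, t = F, the left side is true but the right side is false.

Converse. This fails. Under q = F, p = F, t = F, the left side is false but the right side is true.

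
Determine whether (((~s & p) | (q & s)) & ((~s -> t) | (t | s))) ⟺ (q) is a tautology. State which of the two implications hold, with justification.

Neither implication holds.

[⇒] This fails. Under p = T, q = F, t = T, s = F, the left side is true but the right side is false.

[⇐] This fails. Under p = F, q = T, t = F, s = F, the left side is false but the right side is true.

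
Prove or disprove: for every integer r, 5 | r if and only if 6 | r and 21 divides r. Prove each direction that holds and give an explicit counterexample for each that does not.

(⇒) This fails: take r = 5. Certainly 5 ∣ 5, but 6 ∤ 5.

(⇐) This fails: take r = 42. Both 6 ∣ 42 and 21 ∣ 42, yet 42 is not a multiple of 5 (since 42 = 8·5 + 2), so 5 ∤ 42.

Neither direction holds.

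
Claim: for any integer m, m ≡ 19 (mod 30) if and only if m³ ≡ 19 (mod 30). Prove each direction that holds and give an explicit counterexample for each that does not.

Both implications hold.

[⇒] Suppose m ≡ 19 (mod 30). Write m = 30j + 19. Then (30j + 19)³ = 27000j³ + 51300j² + 32490j + 6859 = 30(900j³ + 1710j² + 1083j + 228) + 19, so m³ ≡ 19 (mod 30).

[⇐] Conversely, suppose m³ ≡ 19 (mod 30). The only residue r in {0, …, 29} with r³ ≡ 19 (mod 30) is r = 19, so m ≡ 19 (mod 30).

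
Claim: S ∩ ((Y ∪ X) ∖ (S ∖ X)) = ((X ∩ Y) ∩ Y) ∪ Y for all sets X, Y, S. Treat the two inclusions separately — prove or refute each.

Forward inclusion. This inclusion fails. Take X = {1}, Y = ∅, S = {1}; then 1 ∈ S ∩ ((Y ∪ X) ∖ (S ∖ X)) but 1 ∉ ((X ∩ Y) ∩ Y) ∪ Y.

Reverse inclusion. This inclusion fails. Take X = ∅, Y = {1}, S = ∅; then 1 ∈ ((X ∩ Y) ∩ Y) ∪ Y but 1 ∉ S ∩ ((Y ∪ X) ∖ (S ∖ X)).

Neither inclusion holds.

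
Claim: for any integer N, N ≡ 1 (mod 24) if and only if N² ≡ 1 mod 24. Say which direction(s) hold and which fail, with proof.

(⇒) Suppose N ≡ 1 (mod 24). Write N = 24j + 1. Then (24j + 1)² = 576j² + 48j + 1 = 24(24j² + 2j) + 1, so N² ≡ 1 (mod 24).

(⇐) This fails: take N = 5. Then 5² = 25 ≡ 1 (mod 24), yet 5 ≡ 5 (mod 24), not 1.

The forward direction holds; the converse fails.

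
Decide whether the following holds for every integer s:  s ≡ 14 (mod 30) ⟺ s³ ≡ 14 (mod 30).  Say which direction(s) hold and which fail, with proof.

[⇐] Suppose s³ ≡ 14 (mod 30). The only residue r in {0, …, 29} with r³ ≡ 14 (mod 30) is r = 14, so s ≡ 14 (mod 30).

[⇒] Suppose s ≡ 14 (mod 30). Write s = 30j + 14. Then (30j + 14)³ = 27000j³ + 37800j² + 17640j + 2744 = 30(900j³ + 1260j² + 588j + 91) + 14, so s³ ≡ 14 (mod 30).

The biconditional holds.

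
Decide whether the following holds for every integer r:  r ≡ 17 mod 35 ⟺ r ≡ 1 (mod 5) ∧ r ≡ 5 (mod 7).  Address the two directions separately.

Both directions fail.

(⟹) This fails: r = 17 gives 17 ≡ 17 (mod 35) but 17 ≡ 2 (mod 5), so the conjunction on the right does not hold.

(⟸) This fails: r = 26 satisfies both congruences on the right (26 ≡ 1 mod 5 and 26 ≡ 5 mod 7) yet 26 ≡ 26 (mod 35), not 17.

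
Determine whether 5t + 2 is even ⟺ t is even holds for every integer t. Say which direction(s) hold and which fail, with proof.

Both implications hold.

(⟹) Suppose 5t + 2 is even. Since 5 is odd, 5t and t have the same parity, so 5t + 2 ≡ t + 2 (mod 2). As 2 is even, 5t + 2 is even exactly when t is even. Thus t is even.

(⟸) Conversely, suppose t is even; write t = 2j. Then 5t + 2 = 5·(2j) + 2 = 2·5j + 2, which is even.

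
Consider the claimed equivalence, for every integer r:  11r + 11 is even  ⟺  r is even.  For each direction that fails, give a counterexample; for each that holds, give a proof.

(⟹) This fails: r = 7 gives 11r + 11 = 88, which is even, but 7 is odd, not even.

(⟸) This also fails: r = 6 is even, but 11r + 11 = 77 is odd, not even.

Neither implication holds.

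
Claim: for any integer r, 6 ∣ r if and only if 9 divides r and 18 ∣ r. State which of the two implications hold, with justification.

(⇒) This fails: take r = 6. Certainly 6 ∣ 6, but 9 ∤ 6.

(⇐) Suppose 9 ∣ r and 18 ∣ r. Any common multiple of 9 and 18 is a multiple of their lcm; here lcm(9, 18) = 9·18/gcd(9, 18) = 162/9 = 18, so 18 ∣ r. Since 6 ∣ 18, it follows that 6 ∣ r.

Only the reverse direction holds.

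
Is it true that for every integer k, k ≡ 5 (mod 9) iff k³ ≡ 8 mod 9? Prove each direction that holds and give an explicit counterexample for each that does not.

(→) Suppose k ≡ 5 (mod 9). Write k = 9j + 5. Then (9j + 5)³ = 729j³ + 1215j² + 675j + 125 = 9(81j³ + 135j² + 75j + 13) + 8, so k³ ≡ 8 (mod 9).

(←) This fails: take k = 2. Then 2³ = 8 ≡ 8 (mod 9), yet 2 ≡ 2 (mod 9), not 5.

The forward direction holds; the converse fails.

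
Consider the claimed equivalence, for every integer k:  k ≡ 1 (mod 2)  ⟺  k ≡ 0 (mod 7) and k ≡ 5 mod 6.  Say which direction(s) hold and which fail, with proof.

The forward direction fails; the converse holds.

(⇐) If k ≡ 0 (mod 7) and k ≡ 5 (mod 6), then by the Chinese remainder theorem k ≡ 35 (mod 42). Since 35 ≡ 1 (mod 2) and 2 ∣ 42, we get k ≡ 1 (mod 2).

(⇒) This fails: k = 1 gives 1 ≡ 1 (mod 2) but 1 ≡ 1 (mod 7), so the conjunction on the right does not hold.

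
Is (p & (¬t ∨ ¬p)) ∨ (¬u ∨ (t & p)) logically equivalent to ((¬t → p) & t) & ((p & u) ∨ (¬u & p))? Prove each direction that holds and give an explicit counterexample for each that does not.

Forward direction. This fails. Under t = F, u = F, p = F, the left side is true but the right side is false.

Converse. Assume the antecedent. If t is true, the antecedent forces (t = T, u = F, p = T) or (t = T, u = T, p = T), and the consequent holds there. If t is false, the antecedent cannot hold. Either way the consequent holds.

Only the converse holds.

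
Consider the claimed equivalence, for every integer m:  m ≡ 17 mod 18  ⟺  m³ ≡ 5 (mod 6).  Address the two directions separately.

[⇒] Suppose m ≡ 17 (mod 18). Then m³ ≡ 17³ = 4913 (mod 18), and since 6 ∣ 18, also m³ ≡ 5 (mod 6).

[⇐] This fails: take m = 5. Then 5³ = 125 ≡ 5 (mod 6), yet 5 ≡ 5 (mod 18), not 17.

Only the forward direction holds.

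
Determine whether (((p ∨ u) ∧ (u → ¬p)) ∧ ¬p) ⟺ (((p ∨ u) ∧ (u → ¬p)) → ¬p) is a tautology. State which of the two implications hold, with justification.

Not equivalent: only (⇒) holds.

(⟹) Assume the antecedent. If p is true, the antecedent cannot hold. If p is false, ((p ∨ u) ∧ (u → ¬p)) → ¬p reduces to true regardless of the other variables. Either way ((p ∨ u) ∧ (u → ¬p)) → ¬p holds.

(⟸) This fails. Under p = F, u = F, the left side is false but the right side is true.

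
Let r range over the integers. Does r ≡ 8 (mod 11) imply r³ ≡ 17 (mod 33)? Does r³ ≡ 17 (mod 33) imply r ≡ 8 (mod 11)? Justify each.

(→) This fails: take r = 19. Then 19 ≡ 8 (mod 11), but 19³ = 6859 ≡ 28 (mod 33), not 17.

(←) Conversely, the residues r modulo 33 with r³ ≡ 17 (mod 33) are exactly {8}, and each is ≡ 8 (mod 11).

Only the reverse direction holds.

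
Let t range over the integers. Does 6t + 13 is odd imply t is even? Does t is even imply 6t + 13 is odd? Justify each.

Only the converse holds.

(→) This fails: take t = 5. Then 6t + 13 = 43, which is odd, yet t = 5 is odd, not even.

(←) Suppose t is even. Since 6 is even, 6t is even for every t, so 6t + 13 has the same parity as 13, which is odd. Hence 6t + 13 is odd.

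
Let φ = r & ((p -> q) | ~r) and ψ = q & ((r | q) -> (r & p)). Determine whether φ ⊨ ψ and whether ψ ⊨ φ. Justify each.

[⇒] This fails. Under q = F, p = F, r = T, the left side is true but the right side is false.

[⇐] Assume the antecedent. If q is true, the antecedent forces (q = T, p = T, r = T), and r & ((p -> q) | ~r) holds there. If q is false, the antecedent cannot hold. Either way r & ((p -> q) | ~r) holds.

The forward direction fails; the converse holds.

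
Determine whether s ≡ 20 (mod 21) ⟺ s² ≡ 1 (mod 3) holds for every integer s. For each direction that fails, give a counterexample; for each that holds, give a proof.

Forward direction. Suppose s ≡ 20 (mod 21). Then s² ≡ 20² = 400 (mod 21), and since 3 ∣ 21, also s² ≡ 1 (mod 3).

Converse. This fails: take s = 1. Then 1² = 1 ≡ 1 (mod 3), yet 1 ≡ 1 (mod 21), not 20.

Only the forward implication holds.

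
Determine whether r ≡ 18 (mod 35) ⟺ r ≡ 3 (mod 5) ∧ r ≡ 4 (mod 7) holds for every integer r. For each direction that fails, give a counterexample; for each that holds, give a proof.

(⟹) Suppose r ≡ 18 (mod 35); write r = 35j + 18. Since 5 ∣ 35, reducing mod 5 gives r ≡ 18 ≡ 3 (mod 5); since 7 ∣ 35, reducing mod 7 gives r ≡ 18 ≡ 4 (mod 7).

(⟸) Conversely, if r ≡ 3 (mod 5) and r ≡ 4 (mod 7), then by the Chinese remainder theorem r ≡ 18 (mod 35). This is exactly r ≡ 18 (mod 35).

Both implications hold.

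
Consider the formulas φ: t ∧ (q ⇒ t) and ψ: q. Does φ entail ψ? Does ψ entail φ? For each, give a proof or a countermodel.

Both directions fail.

(→) This fails. Under t = T, q = F, the left side is true but the right side is false.

(←) This fails. Under t = F, q = T, the left side is false but the right side is true.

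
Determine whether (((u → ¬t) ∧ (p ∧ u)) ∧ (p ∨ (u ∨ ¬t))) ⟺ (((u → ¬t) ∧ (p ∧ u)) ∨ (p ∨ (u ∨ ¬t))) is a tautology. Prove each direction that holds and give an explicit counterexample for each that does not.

(→) Assume the antecedent. If t is true, the antecedent cannot hold. If t is false, the consequent reduces to true regardless of the other variables. Either way the consequent holds.

(←) This fails. Under t = F, p = F, u = F, the left side is false but the right side is true.

(⇒) holds; (⇐) fails.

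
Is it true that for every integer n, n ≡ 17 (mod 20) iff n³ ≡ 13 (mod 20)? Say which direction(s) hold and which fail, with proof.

(⇒) Suppose n ≡ 17 (mod 20). Write n = 20j + 17. Then (20j + 17)³ = 8000j³ + 20400j² + 17340j + 4913 = 20(400j³ + 1020j² + 867j + 245) + 13, so n³ ≡ 13 (mod 20).

(⇐) Conversely, suppose n³ ≡ 13 (mod 20). The only residue r in {0, …, 19} with r³ ≡ 13 (mod 20) is r = 17, so n ≡ 17 (mod 20).

Equivalent; both directions hold.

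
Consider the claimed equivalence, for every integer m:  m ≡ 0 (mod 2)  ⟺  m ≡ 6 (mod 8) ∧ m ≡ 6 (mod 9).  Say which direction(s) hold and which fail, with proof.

[⇒] This fails: m = 0 gives 0 ≡ 0 (mod 2) but 0 ≡ 0 (mod 8), so the conjunction on the right does not hold.

[⇐] Conversely, if m ≡ 6 (mod 8) and m ≡ 6 (mod 9), then by the Chinese remainder theorem m ≡ 6 (mod 72). Since 6 ≡ 0 (mod 2) and 2 ∣ 72, we get m ≡ 0 (mod 2).

Only the converse holds.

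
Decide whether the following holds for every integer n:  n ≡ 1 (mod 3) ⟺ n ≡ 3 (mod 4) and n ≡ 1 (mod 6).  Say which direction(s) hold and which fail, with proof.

Not equivalent: only (⇐) holds.

(⇒) This fails: n = 1 gives 1 ≡ 1 (mod 3) but 1 ≡ 1 (mod 4), so the conjunction on the right does not hold.

(⇐) Conversely, if n ≡ 3 (mod 4) and n ≡ 1 (mod 6), then by the Chinese remainder theorem n ≡ 7 (mod 12). Since 7 ≡ 1 (mod 3) and 3 ∣ 12, we get n ≡ 1 (mod 3).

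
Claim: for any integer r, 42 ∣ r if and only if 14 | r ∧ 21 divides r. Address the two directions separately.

Both implications hold.

(⟹) If 42 ∣ r, write r = 42q. Since 42 = 3·14, r = 14·(3q), so 14 ∣ r; and since 42 = 2·21, r = 21·(2q), so 21 ∣ r.

(⟸) Suppose 14 ∣ r and 21 ∣ r. Any common multiple of 14 and 21 is a multiple of their lcm; here lcm(14, 21) = 14·21/gcd(14, 21) = 294/7 = 42, so 42 ∣ r.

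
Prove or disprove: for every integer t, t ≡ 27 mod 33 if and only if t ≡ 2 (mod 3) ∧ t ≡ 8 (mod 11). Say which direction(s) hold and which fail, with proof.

(→) This fails: t = 27 gives 27 ≡ 27 (mod 33) but 27 ≡ 0 (mod 3), so the conjunction on the right does not hold.

(←) This fails: t = 8 satisfies both congruences on the right (8 ≡ 2 mod 3 and 8 ≡ 8 mod 11) yet 8 ≡ 8 (mod 33), not 27.

Both directions fail.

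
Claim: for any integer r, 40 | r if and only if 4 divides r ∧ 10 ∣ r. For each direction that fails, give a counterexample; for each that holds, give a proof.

(⇒) holds; (⇐) fails.

Converse. This fails: take r = 20. Both 4 ∣ 20 and 10 ∣ 20, yet 20 is not a multiple of 40 (since 20 = 0·40 + 20), so 40 ∤ 20.

Forward direction. If 40 ∣ r, write r = 40q. Since 40 = 10·4, r = 4·(10q), so 4 ∣ r; and since 40 = 4·10, r = 10·(4q), so 10 ∣ r.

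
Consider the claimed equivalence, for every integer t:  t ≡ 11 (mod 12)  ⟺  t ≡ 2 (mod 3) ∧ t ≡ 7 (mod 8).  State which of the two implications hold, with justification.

(⇒) This fails: t = 11 gives 11 ≡ 11 (mod 12) but 11 ≡ 3 (mod 8), so the conjunction on the right does not hold.

(⇐) Conversely, if t ≡ 2 (mod 3) and t ≡ 7 (mod 8), then by the Chinese remainder theorem t ≡ 23 (mod 24). Since 23 ≡ 11 (mod 12) and 12 ∣ 24, we get t ≡ 11 (mod 12).

(⇒) fails; (⇐) holds.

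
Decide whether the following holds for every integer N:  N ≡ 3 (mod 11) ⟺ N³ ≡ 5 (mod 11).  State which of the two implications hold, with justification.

(→) Suppose N ≡ 3 (mod 11). Write N = 11j + 3. Then (11j + 3)³ = 1331j³ + 1089j² + 297j + 27 = 11(121j³ + 99j² + 27j + 2) + 5, so N³ ≡ 5 (mod 11).

(←) Conversely, suppose N³ ≡ 5 (mod 11). The only residue r in {0, …, 10} with r³ ≡ 5 (mod 11) is r = 3, so N ≡ 3 (mod 11).

Both directions hold.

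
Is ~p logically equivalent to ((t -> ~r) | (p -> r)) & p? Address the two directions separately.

(⟹) This fails. Under p = F, r = F, t = F, the left side is true but the right side is false.

(⟸) This fails. Under p = T, r = F, t = F, the left side is false but the right side is true.

Both directions fail.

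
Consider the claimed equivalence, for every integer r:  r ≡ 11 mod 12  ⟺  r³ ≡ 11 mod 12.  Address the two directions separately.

[⇐] Suppose r³ ≡ 11 (mod 12). The only residue r in {0, …, 11} with r³ ≡ 11 (mod 12) is r = 11, so r ≡ 11 (mod 12).

[⇒] Suppose r ≡ 11 mod 12. Write r = 12j + 11. Then (12j + 11)³ = 1728j³ + 4752j² + 4356j + 1331 = 12(144j³ + 396j² + 363j + 110) + 11, so r³ ≡ 11 (mod 12).

The biconditional holds.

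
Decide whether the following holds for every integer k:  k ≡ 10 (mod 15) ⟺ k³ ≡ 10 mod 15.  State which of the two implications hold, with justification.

Forward direction. Suppose k ≡ 10 (mod 15). Write k = 15j + 10. Then (15j + 10)³ = 3375j³ + 6750j² + 4500j + 1000 = 15(225j³ + 450j² + 300j + 66) + 10, so k³ ≡ 10 (mod 15).

Converse. Suppose k³ ≡ 10 (mod 15). The only residue r in {0, …, 14} with r³ ≡ 10 (mod 15) is r = 10, so k ≡ 10 (mod 15).

Both directions hold; the statement is true.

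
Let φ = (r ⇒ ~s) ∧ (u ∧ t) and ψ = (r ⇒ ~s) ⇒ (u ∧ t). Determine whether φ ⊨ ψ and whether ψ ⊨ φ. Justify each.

Only the forward direction holds.

Forward direction. Assume the antecedent. If r is true, the antecedent forces (r = T, s = F, u = T, t = T), and (r ⇒ ~s) ⇒ (u ∧ t) holds there. If r is false, the antecedent forces (r = F, s = F, u = T, t = T) or (r = F, s = T, u = T, t = T), and (r ⇒ ~s) ⇒ (u ∧ t) holds there. Either way (r ⇒ ~s) ⇒ (u ∧ t) holds.

Converse. This fails. Under r = T, s = T, u = F, t = F, the left side is false but the right side is true.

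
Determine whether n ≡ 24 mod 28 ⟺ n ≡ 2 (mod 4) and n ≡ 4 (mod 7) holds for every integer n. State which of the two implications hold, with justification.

Neither direction holds.

(→) This fails: n = 24 gives 24 ≡ 24 (mod 28) but 24 ≡ 0 (mod 4), so the conjunction on the right does not hold.

(←) This fails: n = 18 satisfies both congruences on the right (18 ≡ 2 mod 4 and 18 ≡ 4 mod 7) yet 18 ≡ 18 (mod 28), not 24.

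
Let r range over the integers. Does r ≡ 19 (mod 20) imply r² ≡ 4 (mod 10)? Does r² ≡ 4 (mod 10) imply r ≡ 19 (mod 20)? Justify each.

(⇒) This fails: take r = 19. Then 19 ≡ 19 (mod 20), but 19² = 361 ≡ 1 (mod 10), not 4.

(⇐) This fails: take r = 2. Then 2² = 4 ≡ 4 (mod 10), yet 2 ≡ 2 (mod 20), not 19.

(⇒) fails and (⇐) fails.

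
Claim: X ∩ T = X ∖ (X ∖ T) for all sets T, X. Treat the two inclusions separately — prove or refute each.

Forward inclusion. Let x ∈ X ∩ T. Then x ∈ T ∩ X, from which x ∈ X ∖ (X ∖ T).

Reverse inclusion. Let x ∈ X ∖ (X ∖ T). Then x ∈ T ∩ X, from which x ∈ X ∩ T.

Both inclusions hold.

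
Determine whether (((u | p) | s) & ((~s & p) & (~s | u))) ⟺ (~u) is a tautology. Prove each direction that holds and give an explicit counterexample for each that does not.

Neither implication holds.

Forward direction. This fails. Under s = F, u = T, p = T, the left side is true but the right side is false.

Converse. This fails. Under s = F, u = F, p = F, the left side is false but the right side is true.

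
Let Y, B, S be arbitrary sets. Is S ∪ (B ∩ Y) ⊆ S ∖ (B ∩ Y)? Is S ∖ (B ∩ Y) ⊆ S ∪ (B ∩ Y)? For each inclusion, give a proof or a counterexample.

Forward inclusion. This inclusion fails. Take Y = {1}, B = {1}, S = ∅; then 1 ∈ S ∪ (B ∩ Y) but 1 ∉ S ∖ (B ∩ Y).

Reverse inclusion. Let x ∈ S ∖ (B ∩ Y). Then either x ∈ S and x ∉ Y, B; or x ∈ Y ∩ S and x ∉ B; or x ∈ B ∩ S and x ∉ Y. In each case x ∈ S ∪ (B ∩ Y), so S ∖ (B ∩ Y) ⊆ S ∪ (B ∩ Y).

The sets are not equal: only the reverse inclusion holds.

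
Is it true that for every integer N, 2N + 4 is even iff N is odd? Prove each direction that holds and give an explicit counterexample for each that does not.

(←) Suppose N is odd. Since 2 is even, 2N is even for every N, so 2N + 4 has the same parity as 4, which is even. Hence 2N + 4 is even.

(→) This fails: take N = 4. Then 2N + 4 = 12, which is even, yet N = 4 is even, not odd.

The forward direction fails; the converse holds.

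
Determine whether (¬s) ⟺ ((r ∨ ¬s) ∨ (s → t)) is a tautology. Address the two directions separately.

Converse. This fails. Under s = T, r = T, t = F, the left side is false but the right side is true.

Forward direction. Assume the antecedent. If s is true, the antecedent cannot hold. If s is false, (r ∨ ¬s) ∨ (s → t) reduces to true regardless of the other variables. Either way (r ∨ ¬s) ∨ (s → t) holds.

(⇒) holds; (⇐) fails.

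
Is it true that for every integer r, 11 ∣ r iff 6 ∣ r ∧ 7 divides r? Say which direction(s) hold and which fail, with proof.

(→) This fails: take r = 11. Certainly 11 ∣ 11, but 6 ∤ 11.

(←) This fails: take r = 42. Both 6 ∣ 42 and 7 ∣ 42, yet 42 is not a multiple of 11 (since 42 = 3·11 + 9), so 11 ∤ 42.

Neither direction holds.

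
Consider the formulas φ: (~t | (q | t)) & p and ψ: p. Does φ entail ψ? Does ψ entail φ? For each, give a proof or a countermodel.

Both directions hold.

Forward direction. Assume the antecedent. If t is true, the antecedent forces (t = T, p = T, q = F) or (t = T, p = T, q = T), and p holds there. If t is false, the antecedent forces (t = F, p = T, q = F) or (t = F, p = T, q = T), and p holds there. Either way p holds.

Converse. Assume the antecedent. If t is true, the antecedent forces (t = T, p = T, q = F) or (t = T, p = T, q = T), and (~t | (q | t)) & p holds there. If t is false, the antecedent forces (t = F, p = T, q = F) or (t = F, p = T, q = T), and (~t | (q | t)) & p holds there. Either way (~t | (q | t)) & p holds.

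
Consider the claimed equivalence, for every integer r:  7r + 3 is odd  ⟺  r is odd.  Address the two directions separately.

[⇒] This fails: r = 6 gives 7r + 3 = 45, which is odd, but 6 is even, not odd.

[⇐] This also fails: r = 3 is odd, but 7r + 3 = 24 is even, not odd.

Neither implication holds.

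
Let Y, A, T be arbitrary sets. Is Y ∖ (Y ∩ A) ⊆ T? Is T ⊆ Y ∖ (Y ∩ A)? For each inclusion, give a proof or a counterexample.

Neither inclusion holds.

(⊆) This inclusion fails. Take Y = {1}, A = ∅, T = ∅; then 1 ∈ Y ∖ (Y ∩ A) but 1 ∉ T.

(⊇) This inclusion fails. Take Y = ∅, A = ∅, T = {1}; then 1 ∈ T but 1 ∉ Y ∖ (Y ∩ A).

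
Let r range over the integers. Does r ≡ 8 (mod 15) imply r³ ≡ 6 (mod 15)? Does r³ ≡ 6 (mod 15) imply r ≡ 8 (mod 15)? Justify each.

Neither direction holds.

(→) This fails: take r = 8. Then 8 ≡ 8 (mod 15), but 8³ = 512 ≡ 2 (mod 15), not 6.

(←) This fails: take r = 6. Then 6³ = 216 ≡ 6 (mod 15), yet 6 ≡ 6 (mod 15), not 8.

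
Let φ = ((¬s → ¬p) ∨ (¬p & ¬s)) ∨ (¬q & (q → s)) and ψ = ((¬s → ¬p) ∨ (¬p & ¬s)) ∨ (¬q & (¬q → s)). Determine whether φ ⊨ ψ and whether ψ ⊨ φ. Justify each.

Only the converse holds.

(⇒) This fails. Under q = F, s = F, p = T, the left side is true but the right side is false.

(⇐) Assume the antecedent. If s is true, the consequent reduces to true regardless of the other variables. If s is false, the antecedent forces (q = F, s = F, p = F) or (q = T, s = F, p = F), and the consequent holds there. Either way the consequent holds.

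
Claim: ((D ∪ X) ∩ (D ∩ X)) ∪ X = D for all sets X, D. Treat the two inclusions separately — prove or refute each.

Neither inclusion holds.

(⟹) This inclusion fails. Take X = {1}, D = ∅; then 1 ∈ ((D ∪ X) ∩ (D ∩ X)) ∪ X but 1 ∉ D.

(⟸) This inclusion fails. Take X = ∅, D = {1}; then 1 ∈ D but 1 ∉ ((D ∪ X) ∩ (D ∩ X)) ∪ X.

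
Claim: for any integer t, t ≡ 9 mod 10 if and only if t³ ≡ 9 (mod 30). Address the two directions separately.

(←) The residues r modulo 30 with r³ ≡ 9 (mod 30) are exactly {9}, and each is ≡ 9 (mod 10).

(→) This fails: take t = 19. Then 19 ≡ 9 (mod 10), but 19³ = 6859 ≡ 19 (mod 30), not 9.

Not equivalent: only (⇐) holds.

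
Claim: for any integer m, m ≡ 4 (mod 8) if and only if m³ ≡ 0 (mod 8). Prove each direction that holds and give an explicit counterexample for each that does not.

[⇐] This fails: take m = 0. Then 0³ = 0 ≡ 0 (mod 8), yet 0 ≡ 0 (mod 8), not 4.

[⇒] Suppose m ≡ 4 (mod 8). Write m = 8j + 4. Then (8j + 4)³ = 512j³ + 768j² + 384j + 64 = 8(64j³ + 96j² + 48j + 8) + 0, so m³ ≡ 0 (mod 8).

(⇒) holds; (⇐) fails.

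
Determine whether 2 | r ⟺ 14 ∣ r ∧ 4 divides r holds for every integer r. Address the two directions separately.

(⇒) This fails: take r = 2. Certainly 2 ∣ 2, but 14 ∤ 2.

(⇐) Suppose 14 ∣ r and 4 ∣ r. Any common multiple of 14 and 4 is a multiple of their lcm; here lcm(14, 4) = 14·4/gcd(14, 4) = 56/2 = 28, so 28 ∣ r. Since 2 ∣ 28, it follows that 2 ∣ r.

Not equivalent: only (⇐) holds.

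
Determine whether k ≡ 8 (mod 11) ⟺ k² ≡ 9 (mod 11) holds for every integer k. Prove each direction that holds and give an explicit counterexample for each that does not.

Only the forward implication holds.

(⟹) Suppose k ≡ 8 (mod 11). Write k = 11j + 8. Then (11j + 8)² = 121j² + 176j + 64 = 11(11j² + 16j + 5) + 9, so k² ≡ 9 (mod 11).

(⟸) This fails: take k = 3. Then 3² = 9 ≡ 9 (mod 11), yet 3 ≡ 3 (mod 11), not 8.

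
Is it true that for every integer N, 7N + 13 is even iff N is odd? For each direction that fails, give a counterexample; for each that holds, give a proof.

Both implications hold.

(⟹) Suppose 7N + 13 is even. Since 7 is odd, 7N and N have the same parity, so 7N + 13 ≡ N + 13 (mod 2). As 13 is odd, 7N + 13 is even exactly when N is odd. Thus N is odd.

(⟸) Conversely, suppose N is odd; write N = 2j + 1. Then 7N + 13 = 7·(2j + 1) + 13 = 2·7j + 20, which is even.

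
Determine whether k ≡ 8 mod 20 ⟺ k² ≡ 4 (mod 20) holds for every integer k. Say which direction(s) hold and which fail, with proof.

Converse. This fails: take k = 2. Then 2² = 4 ≡ 4 (mod 20), yet 2 ≡ 2 (mod 20), not 8.

Forward direction. Suppose k ≡ 8 mod 20. Write k = 20j + 8. Then (20j + 8)² = 400j² + 320j + 64 = 20(20j² + 16j + 3) + 4, so k² ≡ 4 (mod 20).

The forward direction holds; the converse fails.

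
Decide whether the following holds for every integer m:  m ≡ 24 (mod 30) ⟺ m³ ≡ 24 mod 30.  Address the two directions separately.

Both directions hold; the statement is true.

Forward direction. Suppose m ≡ 24 (mod 30). Write m = 30j + 24. Then (30j + 24)³ = 27000j³ + 64800j² + 51840j + 13824 = 30(900j³ + 2160j² + 1728j + 460) + 24, so m³ ≡ 24 (mod 30).

Converse. Suppose m³ ≡ 24 (mod 30). The only residue r in {0, …, 29} with r³ ≡ 24 (mod 30) is r = 24, so m ≡ 24 (mod 30).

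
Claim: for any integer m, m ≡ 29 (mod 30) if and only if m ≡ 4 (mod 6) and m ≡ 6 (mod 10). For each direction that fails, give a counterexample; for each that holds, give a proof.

(⇒) fails and (⇐) fails.

Forward direction. This fails: m = 29 gives 29 ≡ 29 (mod 30) but 29 ≡ 5 (mod 6), so the conjunction on the right does not hold.

Converse. This fails: m = 16 satisfies both congruences on the right (16 ≡ 4 mod 6 and 16 ≡ 6 mod 10) yet 16 ≡ 16 (mod 30), not 29.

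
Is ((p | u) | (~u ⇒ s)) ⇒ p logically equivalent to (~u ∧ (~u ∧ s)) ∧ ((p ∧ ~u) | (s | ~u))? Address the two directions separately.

(⇒) fails and (⇐) fails.

(→) This fails. Under u = F, s = F, p = F, the left side is true but the right side is false.

(←) This fails. Under u = F, s = T, p = F, the left side is false but the right side is true.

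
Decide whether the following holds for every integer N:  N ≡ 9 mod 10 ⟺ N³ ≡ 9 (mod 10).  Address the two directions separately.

(⟹) Suppose N ≡ 9 mod 10. Write N = 10j + 9. Then (10j + 9)³ = 1000j³ + 2700j² + 2430j + 729 = 10(100j³ + 270j² + 243j + 72) + 9, so N³ ≡ 9 (mod 10).

(⟸) Conversely, suppose N³ ≡ 9 (mod 10). The only residue r in {0, …, 9} with r³ ≡ 9 (mod 10) is r = 9, so N ≡ 9 (mod 10).

Both directions hold; the statement is true.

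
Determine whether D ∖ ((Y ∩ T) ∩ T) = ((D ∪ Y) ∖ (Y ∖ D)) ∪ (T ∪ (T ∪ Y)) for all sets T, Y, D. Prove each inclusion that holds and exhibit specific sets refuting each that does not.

Only the forward inclusion holds.

(⟹) Let x ∈ D ∖ ((Y ∩ T) ∩ T). Then either x ∈ D and x ∉ T, Y; or x ∈ T ∩ D and x ∉ Y; or x ∈ Y ∩ D and x ∉ T. In each case x ∈ ((D ∪ Y) ∖ (Y ∖ D)) ∪ (T ∪ (T ∪ Y)), so D ∖ ((Y ∩ T) ∩ T) ⊆ ((D ∪ Y) ∖ (Y ∖ D)) ∪ (T ∪ (T ∪ Y)).

(⟸) This inclusion fails. Take T = {1}, Y = ∅, D = ∅; then 1 ∈ ((D ∪ Y) ∖ (Y ∖ D)) ∪ (T ∪ (T ∪ Y)) but 1 ∉ D ∖ ((Y ∩ T) ∩ T).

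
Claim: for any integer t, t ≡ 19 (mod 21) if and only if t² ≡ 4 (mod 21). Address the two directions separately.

Only the forward direction holds.

(→) Suppose t ≡ 19 (mod 21). Write t = 21j + 19. Then (21j + 19)² = 441j² + 798j + 361 = 21(21j² + 38j + 17) + 4, so t² ≡ 4 (mod 21).

(←) This fails: take t = 2. Then 2² = 4 ≡ 4 (mod 21), yet 2 ≡ 2 (mod 21), not 19.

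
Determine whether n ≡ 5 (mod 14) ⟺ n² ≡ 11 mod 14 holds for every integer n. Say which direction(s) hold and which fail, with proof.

(→) Suppose n ≡ 5 (mod 14). Write n = 14j + 5. Then (14j + 5)² = 196j² + 140j + 25 = 14(14j² + 10j + 1) + 11, so n² ≡ 11 (mod 14).

(←) This fails: take n = 9. Then 9² = 81 ≡ 11 (mod 14), yet 9 ≡ 9 (mod 14), not 5.

(⇒) holds; (⇐) fails.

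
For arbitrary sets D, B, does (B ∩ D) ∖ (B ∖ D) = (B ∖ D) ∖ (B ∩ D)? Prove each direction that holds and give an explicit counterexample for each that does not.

Neither inclusion holds.

(⟹) This inclusion fails. Take D = {1}, B = {1}; then 1 ∈ (B ∩ D) ∖ (B ∖ D) but 1 ∉ (B ∖ D) ∖ (B ∩ D).

(⟸) This inclusion fails. Take D = ∅, B = {1}; then 1 ∈ (B ∖ D) ∖ (B ∩ D) but 1 ∉ (B ∩ D) ∖ (B ∖ D).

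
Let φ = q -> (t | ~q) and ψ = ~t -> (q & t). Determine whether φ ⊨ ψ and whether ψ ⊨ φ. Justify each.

Only the converse holds.

[⇐] Assume the antecedent. If q is true, the antecedent forces (q = T, t = T), and q -> (t | ~q) holds there. If q is false, q -> (t | ~q) reduces to true regardless of the other variables. Either way q -> (t | ~q) holds.

[⇒] This fails. Under q = F, t = F, the left side is true but the right side is false.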